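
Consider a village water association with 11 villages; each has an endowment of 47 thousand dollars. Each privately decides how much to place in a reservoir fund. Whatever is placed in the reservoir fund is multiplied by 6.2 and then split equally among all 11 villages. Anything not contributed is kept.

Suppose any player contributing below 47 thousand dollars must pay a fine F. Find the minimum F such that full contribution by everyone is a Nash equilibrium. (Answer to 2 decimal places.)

20.51 thousand dollars

Given the others contribute fully, the best deviation is to contribute 0 (any partial contribution still incurs the fine and gives up units whose private return 0.5636 is below 1).
Deviating from 47 to 0 saves 47 thousand dollars but forfeits the deviator's share of the drop in the reservoir fund: 6.2/11 × 47 = 26.49.
So the deviation gain is 47 − 26.49 = 20.51, and the fine must be at least 20.51 thousand dollars to wipe it out.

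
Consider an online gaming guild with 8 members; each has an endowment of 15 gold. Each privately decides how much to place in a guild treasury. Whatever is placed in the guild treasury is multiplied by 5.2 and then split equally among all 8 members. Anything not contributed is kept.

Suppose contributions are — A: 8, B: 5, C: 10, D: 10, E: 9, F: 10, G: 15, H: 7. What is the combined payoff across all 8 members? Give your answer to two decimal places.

Total contributed: 8 + 5 + 10 + 10 + 9 + 10 + 15 + 7 = 74; total kept: 8 × 15 − 74 = 46.
The guild treasury pays out 5.2 × 74 = 384.80 in aggregate.
Group total = 46 + 384.80 = 430.80.

430.80 gold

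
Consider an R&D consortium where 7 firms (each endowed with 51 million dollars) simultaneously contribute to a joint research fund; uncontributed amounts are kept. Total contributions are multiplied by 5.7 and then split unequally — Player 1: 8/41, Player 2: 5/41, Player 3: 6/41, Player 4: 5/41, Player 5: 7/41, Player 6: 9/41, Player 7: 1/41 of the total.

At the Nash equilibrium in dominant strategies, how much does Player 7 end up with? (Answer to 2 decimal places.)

65.18 million dollars

A player with share s gets back 5.7·s per unit contributed, so full contribution is dominant for anyone with s > 1/5.7 = 0.1754 and zero contribution is dominant for anyone below.
Player 1 and Player 6 are above the threshold, contributing 51 each; the remaining 5 contribute 0. Total contributed: 102.
Player 7 keeps 51 and receives 5.7 × 102 × 1/41 = 14.18 from the joint research fund, for a payoff of 65.18.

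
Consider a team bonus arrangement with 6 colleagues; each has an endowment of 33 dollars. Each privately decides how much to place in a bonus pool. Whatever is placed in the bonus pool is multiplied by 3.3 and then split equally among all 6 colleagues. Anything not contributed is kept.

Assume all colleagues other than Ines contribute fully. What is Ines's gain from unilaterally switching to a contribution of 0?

14.85 dollars

Switching from a contribution of 33 to 0 lets Ines keep an extra 33 dollars, but lowers the bonus pool by 33, which costs Ines their own share of that drop: 3.3/6 × 33 = 18.15.
Net gain = 33 − 18.15 = 14.85. The private return per contributed unit (0.5500) is below 1, so free-riding is indeed the best response regardless of what the others do.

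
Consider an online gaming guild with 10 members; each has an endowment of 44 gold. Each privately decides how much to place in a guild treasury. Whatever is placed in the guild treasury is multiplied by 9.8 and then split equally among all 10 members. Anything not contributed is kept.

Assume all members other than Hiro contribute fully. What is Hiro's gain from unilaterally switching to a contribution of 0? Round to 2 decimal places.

0.88 gold

Switching from a contribution of 44 to 0 lets Hiro keep an extra 44 gold, but lowers the guild treasury by 44, which costs Hiro their own share of that drop: 9.8/10 × 44 = 43.12.
Net gain = 44 − 43.12 = 0.88. The private return per contributed unit (0.9800) is below 1, so free-riding is indeed the best response regardless of what the others do.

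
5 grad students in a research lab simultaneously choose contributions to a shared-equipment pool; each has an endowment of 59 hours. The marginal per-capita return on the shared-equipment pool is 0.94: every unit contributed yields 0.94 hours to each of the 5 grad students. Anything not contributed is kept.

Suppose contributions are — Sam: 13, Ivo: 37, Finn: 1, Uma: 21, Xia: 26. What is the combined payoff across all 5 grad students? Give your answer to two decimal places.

657.60 hours

Total contributed: 13 + 37 + 1 + 21 + 26 = 98; total kept: 5 × 59 − 98 = 197.
The shared-equipment pool pays out 0.94 × 5 × 98 = 460.60 in aggregate.
Group total = 197 + 460.60 = 657.60.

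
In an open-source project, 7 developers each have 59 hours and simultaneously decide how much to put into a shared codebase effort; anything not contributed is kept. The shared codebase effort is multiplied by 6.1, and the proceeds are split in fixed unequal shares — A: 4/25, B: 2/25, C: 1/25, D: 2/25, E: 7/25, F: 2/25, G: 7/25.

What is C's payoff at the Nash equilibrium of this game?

A player with share s gets back 6.1·s per unit contributed, so full contribution is dominant for anyone with s > 1/6.1 = 0.1639 and zero contribution is dominant for anyone below.
The shares above 0.1639 belong to E and G, contributing 59 each; the remaining 5 contribute 0. Total contributed: 118.
C keeps 59 and receives 6.1 × 118 × 1/25 = 28.79 from the shared codebase effort, for a payoff of 87.79.

87.79 hours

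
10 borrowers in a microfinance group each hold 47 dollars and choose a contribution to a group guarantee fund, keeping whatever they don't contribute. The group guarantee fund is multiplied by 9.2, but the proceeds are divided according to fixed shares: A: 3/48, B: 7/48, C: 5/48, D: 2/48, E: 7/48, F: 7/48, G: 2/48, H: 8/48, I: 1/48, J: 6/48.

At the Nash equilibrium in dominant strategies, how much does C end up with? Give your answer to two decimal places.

A player with share s gets back 9.2·s per unit contributed, so full contribution is dominant for anyone with s > 1/9.2 = 0.1087 and zero contribution is dominant for anyone below.
The shares above 0.1087 belong to B, E, F, H and J, contributing 47 each; the remaining 5 contribute 0. Total contributed: 235.
C keeps 47 and receives 9.2 × 235 × 5/48 = 225.21 from the group guarantee fund, for a payoff of 272.21.

272.21 dollars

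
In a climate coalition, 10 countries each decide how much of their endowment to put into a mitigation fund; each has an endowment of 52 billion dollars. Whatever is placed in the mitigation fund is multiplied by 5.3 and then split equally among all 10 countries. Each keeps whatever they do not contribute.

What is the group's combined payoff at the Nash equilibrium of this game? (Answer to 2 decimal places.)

520.00 billion dollars

Each contributed unit returns 5.3/10 = 0.5300 to its contributor — below 1 — so contributing 0 is dominant for every player. At the Nash equilibrium everyone keeps their 52, and the group total is 10 × 52 = 520.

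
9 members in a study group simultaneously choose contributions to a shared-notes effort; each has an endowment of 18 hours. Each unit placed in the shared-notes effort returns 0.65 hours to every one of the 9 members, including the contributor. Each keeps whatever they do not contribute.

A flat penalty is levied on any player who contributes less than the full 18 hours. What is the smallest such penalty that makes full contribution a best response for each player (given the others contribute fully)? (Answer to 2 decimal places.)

6.30 hours

Given the others contribute fully, the best deviation is to contribute 0 (any partial contribution still incurs the fine and gives up units whose private return 0.65 is below 1).
Deviating from 18 to 0 saves 18 hours but forfeits the deviator's share of the drop in the shared-notes effort: 0.65 × 18 = 11.70.
So the deviation gain is 18 − 11.70 = 6.30, and the fine must be at least 6.30 hours to wipe it out.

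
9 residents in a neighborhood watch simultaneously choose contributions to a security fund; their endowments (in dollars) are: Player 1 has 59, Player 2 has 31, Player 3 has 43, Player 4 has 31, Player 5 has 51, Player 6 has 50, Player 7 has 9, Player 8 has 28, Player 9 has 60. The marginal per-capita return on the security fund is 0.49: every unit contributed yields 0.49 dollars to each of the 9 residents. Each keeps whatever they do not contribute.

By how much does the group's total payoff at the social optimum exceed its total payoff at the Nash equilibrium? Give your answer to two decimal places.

The private return per contributed unit is 0.49 < 1 for everyone, so the Nash equilibrium is zero contribution and the group total is Σ E_j = 59 + 31 + 43 + 31 + 51 + 50 + 9 + 28 + 60 = 362.
Each contributed unit returns 4.410 to the group, so the social optimum is full contribution by everyone: group total = 4.410 × 362 = 1596.42.
Efficiency loss = (4.410 − 1) × 362 = 1234.42.

1234.42 dollars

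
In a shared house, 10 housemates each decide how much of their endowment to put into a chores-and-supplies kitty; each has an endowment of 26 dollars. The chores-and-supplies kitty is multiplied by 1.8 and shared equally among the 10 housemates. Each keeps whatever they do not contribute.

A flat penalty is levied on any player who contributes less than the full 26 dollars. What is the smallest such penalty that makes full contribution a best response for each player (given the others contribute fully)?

Given the others contribute fully, the best deviation is to contribute 0 (any partial contribution still incurs the fine and gives up units whose private return 0.1800 is below 1).
Deviating from 26 to 0 saves 26 dollars but forfeits the deviator's share of the drop in the chores-and-supplies kitty: 1.8/10 × 26 = 4.68.
So the deviation gain is 26 − 4.68 = 21.32, and the fine must be at least 21.32 dollars to wipe it out.

21.32 dollars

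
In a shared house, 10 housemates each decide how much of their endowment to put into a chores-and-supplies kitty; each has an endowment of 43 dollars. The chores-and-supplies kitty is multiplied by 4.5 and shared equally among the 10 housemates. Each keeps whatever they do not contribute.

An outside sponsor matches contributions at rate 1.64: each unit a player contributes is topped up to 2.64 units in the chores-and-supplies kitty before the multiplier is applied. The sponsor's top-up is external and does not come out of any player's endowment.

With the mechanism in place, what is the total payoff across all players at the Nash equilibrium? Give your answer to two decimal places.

5108.40 dollars

The effective private return per unit is now 4.5 × 2.64 / 10 = 1.1880 > 1, so every player's dominant strategy flips to full contribution.
So the Nash equilibrium is full contribution by all 10; the group earns 4.5 × 2.64 × 430 = 5108.40.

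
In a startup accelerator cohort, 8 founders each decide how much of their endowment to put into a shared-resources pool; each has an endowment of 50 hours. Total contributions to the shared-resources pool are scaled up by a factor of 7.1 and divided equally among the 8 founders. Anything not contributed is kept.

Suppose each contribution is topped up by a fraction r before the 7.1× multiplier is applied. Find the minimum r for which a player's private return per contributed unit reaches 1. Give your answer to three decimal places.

With matching at rate r, one contributed unit becomes (1 + r) in the shared-resources pool and returns 7.1 × (1 + r) / 8 to the contributor.
Setting this equal to 1: 1 + r = 8/7.1 = 1.1268.
So the minimum matching rate is r = 1.1268 − 1 = 0.127.

0.127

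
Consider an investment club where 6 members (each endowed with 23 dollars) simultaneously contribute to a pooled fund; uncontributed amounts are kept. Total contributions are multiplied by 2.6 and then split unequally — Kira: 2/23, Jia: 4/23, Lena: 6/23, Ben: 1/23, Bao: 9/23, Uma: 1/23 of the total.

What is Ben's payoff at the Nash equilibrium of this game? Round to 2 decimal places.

For player j, contributing a unit is worthwhile iff 2.6 × (j's share) ≥ 1, i.e. iff j's share is at least 0.3846.
Only Bao (9/23) clears that bar, contributing 23; the remaining 5 contribute 0. Total contributed: 23.
Ben keeps 23 and receives 2.6 × 23 × 1/23 = 2.60 from the pooled fund, for a payoff of 25.60.

25.60 dollars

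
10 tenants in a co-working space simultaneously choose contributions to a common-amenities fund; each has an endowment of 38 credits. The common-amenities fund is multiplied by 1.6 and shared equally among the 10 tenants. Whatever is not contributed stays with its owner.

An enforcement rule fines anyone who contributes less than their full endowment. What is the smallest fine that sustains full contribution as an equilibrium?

Given the others contribute fully, the best deviation is to contribute 0 (any partial contribution still incurs the fine and gives up units whose private return 0.1600 is below 1).
Deviating from 38 to 0 saves 38 credits but forfeits the deviator's share of the drop in the common-amenities fund: 1.6/10 × 38 = 6.08.
So the deviation gain is 38 − 6.08 = 31.92, and the fine must be at least 31.92 credits to wipe it out.

31.92 credits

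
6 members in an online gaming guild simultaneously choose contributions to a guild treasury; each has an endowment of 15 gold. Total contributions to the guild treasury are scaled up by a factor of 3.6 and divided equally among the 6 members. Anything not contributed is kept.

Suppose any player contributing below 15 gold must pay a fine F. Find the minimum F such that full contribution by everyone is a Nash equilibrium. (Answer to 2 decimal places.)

Given the others contribute fully, the best deviation is to contribute 0 (any partial contribution still incurs the fine and gives up units whose private return 0.6000 is below 1).
Deviating from 15 to 0 saves 15 gold but forfeits the deviator's share of the drop in the guild treasury: 3.6/6 × 15 = 9.00.
So the deviation gain is 15 − 9.00 = 6.00, and the fine must be at least 6.00 gold to wipe it out.

6.00 gold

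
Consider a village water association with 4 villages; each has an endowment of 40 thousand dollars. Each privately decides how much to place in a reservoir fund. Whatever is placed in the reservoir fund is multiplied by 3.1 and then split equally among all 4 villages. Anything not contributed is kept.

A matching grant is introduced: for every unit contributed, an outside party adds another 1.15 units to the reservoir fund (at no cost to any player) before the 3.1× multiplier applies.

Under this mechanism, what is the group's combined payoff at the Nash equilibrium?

Under the mechanism each unit contributed yields 3.1 × 2.15 / 4 = 1.6663 back to its contributor per unit of net cost, which exceeds 1, making full contribution the dominant choice for everyone.
So the Nash equilibrium is full contribution by all 4; the group earns 3.1 × 2.15 × 160 = 1066.40.

1066.40 thousand dollars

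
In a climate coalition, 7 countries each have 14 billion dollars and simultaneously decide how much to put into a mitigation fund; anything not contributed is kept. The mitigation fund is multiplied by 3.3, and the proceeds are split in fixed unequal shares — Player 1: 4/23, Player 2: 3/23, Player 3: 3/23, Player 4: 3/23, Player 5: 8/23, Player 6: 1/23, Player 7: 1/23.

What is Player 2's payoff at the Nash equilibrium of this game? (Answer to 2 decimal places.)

For player j, contributing a unit is worthwhile iff 3.3 × (j's share) ≥ 1, i.e. iff j's share is at least 0.3030.
Only Player 5 (8/23) clears that bar, contributing 14; the remaining 6 contribute 0. Total contributed: 14.
Player 2 keeps 14 and receives 3.3 × 14 × 3/23 = 6.03 from the mitigation fund, for a payoff of 20.03.

20.03 billion dollars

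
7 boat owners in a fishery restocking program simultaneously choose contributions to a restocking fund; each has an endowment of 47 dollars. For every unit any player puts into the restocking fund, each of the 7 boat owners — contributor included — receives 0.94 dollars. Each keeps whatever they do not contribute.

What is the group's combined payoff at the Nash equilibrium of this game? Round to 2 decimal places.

329.00 dollars

The private return per contributed unit is 0.94 < 1, so contributing 0 is dominant for every player. At the Nash equilibrium everyone keeps their 47, and the group total is 7 × 47 = 329.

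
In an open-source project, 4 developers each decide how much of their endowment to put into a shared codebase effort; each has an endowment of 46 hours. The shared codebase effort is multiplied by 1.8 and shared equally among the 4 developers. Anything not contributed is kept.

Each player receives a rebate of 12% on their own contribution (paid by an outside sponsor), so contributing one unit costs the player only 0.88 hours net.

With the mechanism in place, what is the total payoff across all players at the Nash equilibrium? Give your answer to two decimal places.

184.00 hours

With the mechanism, a contributed unit returns (1.8/4) / 0.88 = 0.5114 per unit of net cost — still below 1 — so contributing 0 remains dominant for every player.
Everyone keeps their endowment and the group total is 4 × 46 = 184.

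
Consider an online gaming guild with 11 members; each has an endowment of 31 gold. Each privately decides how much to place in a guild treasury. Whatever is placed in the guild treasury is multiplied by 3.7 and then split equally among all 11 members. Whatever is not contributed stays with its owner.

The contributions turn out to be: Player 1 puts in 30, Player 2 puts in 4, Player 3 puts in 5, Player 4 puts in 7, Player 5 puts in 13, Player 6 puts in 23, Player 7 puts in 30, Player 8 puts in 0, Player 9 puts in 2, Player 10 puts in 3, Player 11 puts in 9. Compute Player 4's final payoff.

Total contributed: 30 + 4 + 5 + 7 + 13 + 23 + 30 + 0 + 2 + 3 + 9 = 126.
Each receives 3.7 × 126 / 11 = 42.38 from the guild treasury.
Player 4 keeps 31 − 7 = 24, so Player 4's payoff is 24 + 42.38 = 66.38.

66.38 gold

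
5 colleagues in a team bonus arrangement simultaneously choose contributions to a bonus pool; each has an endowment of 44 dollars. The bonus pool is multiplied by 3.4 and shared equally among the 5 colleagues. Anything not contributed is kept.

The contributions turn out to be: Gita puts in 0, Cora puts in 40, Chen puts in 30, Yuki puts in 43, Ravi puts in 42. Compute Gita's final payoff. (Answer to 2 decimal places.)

Total contributed: 0 + 40 + 30 + 43 + 42 = 155.
Each receives 3.4 × 155 / 5 = 105.40 from the bonus pool.
Gita keeps 44 − 0 = 44, so Gita's payoff is 44 + 105.40 = 149.40.

149.40 dollars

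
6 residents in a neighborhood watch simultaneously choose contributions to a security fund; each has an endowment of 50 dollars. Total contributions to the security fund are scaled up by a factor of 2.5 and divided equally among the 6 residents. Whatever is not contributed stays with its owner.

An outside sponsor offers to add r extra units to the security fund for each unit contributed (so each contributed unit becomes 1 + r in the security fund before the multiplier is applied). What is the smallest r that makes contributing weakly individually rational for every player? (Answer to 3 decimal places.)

With matching at rate r, one contributed unit becomes (1 + r) in the security fund and returns 2.5 × (1 + r) / 6 to the contributor.
Setting this equal to 1: 1 + r = 6/2.5 = 2.4000.
So the minimum matching rate is r = 2.4000 − 1 = 1.400.

1.400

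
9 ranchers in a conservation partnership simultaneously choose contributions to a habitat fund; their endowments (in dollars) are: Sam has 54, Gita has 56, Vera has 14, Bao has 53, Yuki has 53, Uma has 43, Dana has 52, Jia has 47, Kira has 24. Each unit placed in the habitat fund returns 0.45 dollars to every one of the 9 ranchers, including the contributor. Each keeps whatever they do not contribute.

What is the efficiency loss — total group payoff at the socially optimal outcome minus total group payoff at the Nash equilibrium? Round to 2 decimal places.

The private return per contributed unit is 0.45 < 1 for everyone, so the Nash equilibrium is zero contribution and the group total is Σ E_j = 54 + 56 + 14 + 53 + 53 + 43 + 52 + 47 + 24 = 396.
Each contributed unit returns 4.050 to the group, so the social optimum is full contribution by everyone: group total = 4.050 × 396 = 1603.80.
Efficiency loss = (4.050 − 1) × 396 = 1207.80.

1207.80 dollars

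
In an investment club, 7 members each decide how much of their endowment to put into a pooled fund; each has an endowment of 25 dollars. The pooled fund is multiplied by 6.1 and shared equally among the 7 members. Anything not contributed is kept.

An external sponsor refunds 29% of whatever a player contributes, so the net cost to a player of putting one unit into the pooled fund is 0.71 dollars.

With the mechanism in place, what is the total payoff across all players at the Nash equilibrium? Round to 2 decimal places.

Under the mechanism each unit contributed yields (6.1/7) / 0.71 = 1.2274 back to its contributor per unit of net cost, which exceeds 1, making full contribution the dominant choice for everyone.
At the Nash equilibrium everyone contributes 25. Group total payoff = 7 × (25 × 0.29 + 6.1 × 25) = 1118.25.

1118.25 dollars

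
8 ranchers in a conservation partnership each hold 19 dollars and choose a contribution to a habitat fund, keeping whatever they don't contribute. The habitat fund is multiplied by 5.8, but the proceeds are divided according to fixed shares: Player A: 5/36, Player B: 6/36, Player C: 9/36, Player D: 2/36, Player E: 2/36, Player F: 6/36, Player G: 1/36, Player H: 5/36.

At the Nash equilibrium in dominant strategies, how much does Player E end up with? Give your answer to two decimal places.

25.12 dollars

For player j, contributing a unit is worthwhile iff 5.8 × (j's share) ≥ 1, i.e. iff j's share is at least 0.1724.
The only share above 0.1724 is Player C's 9/36, contributing 19; the remaining 7 contribute 0. Total contributed: 19.
Player E keeps 19 and receives 5.8 × 19 × 2/36 = 6.12 from the habitat fund, for a payoff of 25.12.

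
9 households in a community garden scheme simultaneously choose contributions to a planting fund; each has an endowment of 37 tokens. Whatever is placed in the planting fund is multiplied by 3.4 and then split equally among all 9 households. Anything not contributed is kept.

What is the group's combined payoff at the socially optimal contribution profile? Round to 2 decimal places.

Each contributed unit returns 3.400 to the group as a whole (0.3778 to each of 9 players), which exceeds 1, so the social optimum is full contribution: group total = 3.400 × 333 = 1132.20.

1132.20 tokens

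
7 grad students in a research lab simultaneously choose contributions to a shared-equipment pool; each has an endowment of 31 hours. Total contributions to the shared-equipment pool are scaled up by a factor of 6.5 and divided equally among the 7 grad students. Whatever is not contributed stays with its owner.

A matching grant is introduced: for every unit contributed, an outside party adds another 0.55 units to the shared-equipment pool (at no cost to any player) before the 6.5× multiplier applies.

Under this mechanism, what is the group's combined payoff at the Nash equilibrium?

2186.28 hours

The effective private return per unit is now 6.5 × 1.55 / 7 = 1.4393 > 1, so every player's dominant strategy flips to full contribution.
So the Nash equilibrium is full contribution by all 7; the group earns 6.5 × 1.55 × 217 = 2186.28.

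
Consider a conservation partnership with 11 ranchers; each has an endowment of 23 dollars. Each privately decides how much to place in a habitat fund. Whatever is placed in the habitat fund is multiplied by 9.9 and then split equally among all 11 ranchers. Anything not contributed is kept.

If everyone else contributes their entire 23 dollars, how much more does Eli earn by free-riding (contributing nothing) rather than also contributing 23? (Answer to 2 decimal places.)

Switching from a contribution of 23 to 0 lets Eli keep an extra 23 dollars, but lowers the habitat fund by 23, which costs Eli their own share of that drop: 9.9/11 × 23 = 20.70.
Net gain = 23 − 20.70 = 2.30. The private return per contributed unit (0.9000) is below 1, so free-riding is indeed the best response regardless of what the others do.

2.30 dollars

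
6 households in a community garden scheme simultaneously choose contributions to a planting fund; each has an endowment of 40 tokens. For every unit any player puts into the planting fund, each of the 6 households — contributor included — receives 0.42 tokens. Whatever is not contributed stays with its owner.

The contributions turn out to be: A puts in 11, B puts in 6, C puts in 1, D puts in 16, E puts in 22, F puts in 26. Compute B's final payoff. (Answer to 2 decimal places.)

Total contributed: 11 + 6 + 1 + 16 + 22 + 26 = 82.
Each receives 0.42 × 82 = 34.44 from the planting fund.
B keeps 40 − 6 = 34, so B's payoff is 34 + 34.44 = 68.44.

68.44 tokens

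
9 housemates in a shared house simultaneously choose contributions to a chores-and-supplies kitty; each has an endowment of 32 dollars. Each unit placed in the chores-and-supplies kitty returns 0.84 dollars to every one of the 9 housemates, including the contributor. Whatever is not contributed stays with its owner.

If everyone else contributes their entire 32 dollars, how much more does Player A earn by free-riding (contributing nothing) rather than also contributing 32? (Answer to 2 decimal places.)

Switching from a contribution of 32 to 0 lets Player A keep an extra 32 dollars, but lowers the chores-and-supplies kitty by 32, which costs Player A their own share of that drop: 0.84 × 32 = 26.88.
Net gain = 32 − 26.88 = 5.12. The private return per contributed unit (0.84) is below 1, so free-riding is indeed the best response regardless of what the others do.

5.12 dollars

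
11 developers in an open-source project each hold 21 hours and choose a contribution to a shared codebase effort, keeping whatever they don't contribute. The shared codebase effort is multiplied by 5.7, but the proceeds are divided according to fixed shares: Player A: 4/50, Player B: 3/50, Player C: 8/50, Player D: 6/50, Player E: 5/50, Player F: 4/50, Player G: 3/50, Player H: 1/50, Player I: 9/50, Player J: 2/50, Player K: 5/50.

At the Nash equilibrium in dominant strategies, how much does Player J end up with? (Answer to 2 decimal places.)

Each unit j contributes comes back to j as 5.7 × (j's share), so j prefers to contribute only if that share exceeds 1/5.7 = 0.1754; otherwise keeping the unit dominates.
Player I alone (share 9/50) is above the threshold, contributing 21; the remaining 10 contribute 0. Total contributed: 21.
Player J keeps 21 and receives 5.7 × 21 × 2/50 = 4.79 from the shared codebase effort, for a payoff of 25.79.

25.79 hours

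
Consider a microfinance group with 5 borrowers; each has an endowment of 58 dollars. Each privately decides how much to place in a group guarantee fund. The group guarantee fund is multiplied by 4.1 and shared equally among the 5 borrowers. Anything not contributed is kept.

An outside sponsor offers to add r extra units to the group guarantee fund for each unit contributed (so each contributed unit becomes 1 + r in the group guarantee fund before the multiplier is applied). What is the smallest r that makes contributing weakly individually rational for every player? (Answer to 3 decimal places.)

With matching at rate r, one contributed unit becomes (1 + r) in the group guarantee fund and returns 4.1 × (1 + r) / 5 to the contributor.
Setting this equal to 1: 1 + r = 5/4.1 = 1.2195.
So the minimum matching rate is r = 1.2195 − 1 = 0.220.

0.220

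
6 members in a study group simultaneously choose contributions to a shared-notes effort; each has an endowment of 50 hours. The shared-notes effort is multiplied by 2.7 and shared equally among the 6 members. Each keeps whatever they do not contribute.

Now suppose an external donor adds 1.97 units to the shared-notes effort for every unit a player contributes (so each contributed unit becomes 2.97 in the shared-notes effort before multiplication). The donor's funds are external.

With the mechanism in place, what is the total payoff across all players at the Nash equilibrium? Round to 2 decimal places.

2405.70 hours

The effective private return per unit is now 2.7 × 2.97 / 6 = 1.3365 > 1, so every player's dominant strategy flips to full contribution.
At the Nash equilibrium everyone contributes 50. Group total payoff = 2.7 × 2.97 × 300 = 2405.70.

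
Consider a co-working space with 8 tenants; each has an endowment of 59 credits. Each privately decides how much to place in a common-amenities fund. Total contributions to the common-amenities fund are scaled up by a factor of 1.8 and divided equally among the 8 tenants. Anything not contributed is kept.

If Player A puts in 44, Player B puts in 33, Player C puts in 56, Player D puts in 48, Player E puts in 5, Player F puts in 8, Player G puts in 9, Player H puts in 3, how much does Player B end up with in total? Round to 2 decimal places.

Total contributed: 44 + 33 + 56 + 48 + 5 + 8 + 9 + 3 = 206.
Each receives 1.8 × 206 / 8 = 46.35 from the common-amenities fund.
Player B keeps 59 − 33 = 26, so Player B's payoff is 26 + 46.35 = 72.35.

72.35 credits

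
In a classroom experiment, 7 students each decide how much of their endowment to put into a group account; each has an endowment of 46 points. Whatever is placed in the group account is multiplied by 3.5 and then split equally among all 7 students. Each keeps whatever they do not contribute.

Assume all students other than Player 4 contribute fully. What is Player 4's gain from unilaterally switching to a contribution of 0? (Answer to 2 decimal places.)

23.00 points

Switching from a contribution of 46 to 0 lets Player 4 keep an extra 46 points, but lowers the group account by 46, which costs Player 4 their own share of that drop: 3.5/7 × 46 = 23.00.
Net gain = 46 − 23.00 = 23.00. The private return per contributed unit (0.5000) is below 1, so free-riding is indeed the best response regardless of what the others do.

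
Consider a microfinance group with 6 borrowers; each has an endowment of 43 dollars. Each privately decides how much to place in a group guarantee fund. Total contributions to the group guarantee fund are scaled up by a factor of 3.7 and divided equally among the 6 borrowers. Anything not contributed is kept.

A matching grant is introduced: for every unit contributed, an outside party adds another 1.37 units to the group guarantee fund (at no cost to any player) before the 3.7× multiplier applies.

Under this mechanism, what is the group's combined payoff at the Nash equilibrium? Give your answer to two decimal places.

2262.40 dollars

The effective private return per unit is now 3.7 × 2.37 / 6 = 1.4615 > 1, so every player's dominant strategy flips to full contribution.
So the Nash equilibrium is full contribution by all 6; the group earns 3.7 × 2.37 × 258 = 2262.40.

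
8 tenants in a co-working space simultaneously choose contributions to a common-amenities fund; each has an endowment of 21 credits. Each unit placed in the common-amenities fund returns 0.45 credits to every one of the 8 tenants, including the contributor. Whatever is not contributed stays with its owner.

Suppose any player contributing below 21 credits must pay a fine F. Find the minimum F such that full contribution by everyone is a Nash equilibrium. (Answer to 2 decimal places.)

Given the others contribute fully, the best deviation is to contribute 0 (any partial contribution still incurs the fine and gives up units whose private return 0.45 is below 1).
Deviating from 21 to 0 saves 21 credits but forfeits the deviator's share of the drop in the common-amenities fund: 0.45 × 21 = 9.45.
So the deviation gain is 21 − 9.45 = 11.55, and the fine must be at least 11.55 credits to wipe it out.

11.55 credits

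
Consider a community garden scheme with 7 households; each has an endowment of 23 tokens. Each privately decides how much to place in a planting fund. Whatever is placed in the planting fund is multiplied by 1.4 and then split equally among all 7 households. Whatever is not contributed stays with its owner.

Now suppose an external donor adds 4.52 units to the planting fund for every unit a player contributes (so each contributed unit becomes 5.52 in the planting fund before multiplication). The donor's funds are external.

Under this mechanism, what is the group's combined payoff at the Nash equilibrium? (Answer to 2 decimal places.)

The effective private return per unit is now 1.4 × 5.52 / 7 = 1.1040 > 1, so every player's dominant strategy flips to full contribution.
So the Nash equilibrium is full contribution by all 7; the group earns 1.4 × 5.52 × 161 = 1244.21.

1244.21 tokens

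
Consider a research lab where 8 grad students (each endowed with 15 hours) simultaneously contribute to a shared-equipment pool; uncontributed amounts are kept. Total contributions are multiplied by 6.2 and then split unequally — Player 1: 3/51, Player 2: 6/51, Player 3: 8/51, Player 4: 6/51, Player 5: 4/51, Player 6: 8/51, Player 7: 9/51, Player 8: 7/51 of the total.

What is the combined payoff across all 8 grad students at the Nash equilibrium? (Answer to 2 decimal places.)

A player with share s gets back 6.2·s per unit contributed, so full contribution is dominant for anyone with s > 1/6.2 = 0.1613 and zero contribution is dominant for anyone below.
Only Player 7 (9/51) clears that bar, contributing 15; the remaining 7 contribute 0. Total contributed: 15.
The shared-equipment pool pays out 6.2 × 15 = 93.00 in total (split across the unequal shares, but the aggregate is all that matters for the group sum).
The 7 free-riders keep 15 each, adding 105. Group total = 105 + 93.00 = 198.00.

198.00 hours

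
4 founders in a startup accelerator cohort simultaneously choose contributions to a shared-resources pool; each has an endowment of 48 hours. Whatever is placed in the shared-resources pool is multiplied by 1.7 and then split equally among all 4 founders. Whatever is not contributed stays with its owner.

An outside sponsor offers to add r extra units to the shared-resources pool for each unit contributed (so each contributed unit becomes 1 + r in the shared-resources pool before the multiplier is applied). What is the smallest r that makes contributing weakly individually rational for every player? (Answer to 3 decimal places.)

With matching at rate r, one contributed unit becomes (1 + r) in the shared-resources pool and returns 1.7 × (1 + r) / 4 to the contributor.
Setting this equal to 1: 1 + r = 4/1.7 = 2.3529.
So the minimum matching rate is r = 2.3529 − 1 = 1.353.

1.353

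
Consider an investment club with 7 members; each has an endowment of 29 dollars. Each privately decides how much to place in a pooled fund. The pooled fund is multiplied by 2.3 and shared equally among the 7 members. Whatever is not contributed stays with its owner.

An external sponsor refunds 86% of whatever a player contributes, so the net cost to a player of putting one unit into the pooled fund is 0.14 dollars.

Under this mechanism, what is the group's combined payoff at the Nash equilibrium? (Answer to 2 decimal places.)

641.48 dollars

Under the mechanism each unit contributed yields (2.3/7) / 0.14 = 2.3469 back to its contributor per unit of net cost, which exceeds 1, making full contribution the dominant choice for everyone.
So the Nash equilibrium is full contribution by all 7; the group earns 7 × (29 × 0.86 + 2.3 × 29) = 641.48.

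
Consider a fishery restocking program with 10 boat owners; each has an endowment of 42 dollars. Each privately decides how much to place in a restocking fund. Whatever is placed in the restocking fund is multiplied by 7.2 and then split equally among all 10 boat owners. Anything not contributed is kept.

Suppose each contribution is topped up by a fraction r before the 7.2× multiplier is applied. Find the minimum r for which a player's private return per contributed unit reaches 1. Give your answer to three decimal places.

0.389

With matching at rate r, one contributed unit becomes (1 + r) in the restocking fund and returns 7.2 × (1 + r) / 10 to the contributor.
Setting this equal to 1: 1 + r = 10/7.2 = 1.3889.
So the minimum matching rate is r = 1.3889 − 1 = 0.389.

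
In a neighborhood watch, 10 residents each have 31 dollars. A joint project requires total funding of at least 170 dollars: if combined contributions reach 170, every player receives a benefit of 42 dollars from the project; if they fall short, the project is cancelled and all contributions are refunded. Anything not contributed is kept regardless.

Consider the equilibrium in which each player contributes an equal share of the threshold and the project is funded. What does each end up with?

56 dollars

Equal share of the threshold: 170/10 = 17.
At this profile no one gains by cutting their contribution: any cut drops the total below 170, the project is cancelled, contributions are refunded, and the deviator ends with 31, which is less than 31 − 17 + 42 = 56. Contributing more than 17 just wastes the excess. So contributing exactly 17 is a best response.
Each player's payoff: 31 − 17 + 42 = 56.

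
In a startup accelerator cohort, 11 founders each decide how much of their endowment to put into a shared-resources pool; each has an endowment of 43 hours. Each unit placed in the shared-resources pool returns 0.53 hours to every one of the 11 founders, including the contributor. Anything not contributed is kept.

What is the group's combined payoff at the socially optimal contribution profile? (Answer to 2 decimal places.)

Each contributed unit returns 5.830 to the group as a whole (0.53 to each of 11 players), which exceeds 1, so the social optimum is full contribution: group total = 5.830 × 473 = 2757.59.

2757.59 hours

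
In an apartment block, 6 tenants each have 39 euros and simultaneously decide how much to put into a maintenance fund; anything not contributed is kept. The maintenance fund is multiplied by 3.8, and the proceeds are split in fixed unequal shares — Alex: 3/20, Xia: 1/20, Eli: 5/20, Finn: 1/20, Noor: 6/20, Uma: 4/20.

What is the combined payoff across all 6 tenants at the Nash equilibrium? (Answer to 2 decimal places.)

343.20 euros

For player j, contributing a unit is worthwhile iff 3.8 × (j's share) ≥ 1, i.e. iff j's share is at least 0.2632.
The only share above 0.2632 is Noor's 6/20, contributing 39; the remaining 5 contribute 0. Total contributed: 39.
The maintenance fund pays out 3.8 × 39 = 148.20 in total (split across the unequal shares, but the aggregate is all that matters for the group sum).
The 5 free-riders keep 39 each, adding 195. Group total = 195 + 148.20 = 343.20.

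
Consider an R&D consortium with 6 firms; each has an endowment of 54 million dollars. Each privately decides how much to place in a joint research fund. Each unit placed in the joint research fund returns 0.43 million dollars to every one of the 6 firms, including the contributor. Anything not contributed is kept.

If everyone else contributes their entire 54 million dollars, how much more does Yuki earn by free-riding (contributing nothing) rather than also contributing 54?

Switching from a contribution of 54 to 0 lets Yuki keep an extra 54 million dollars, but lowers the joint research fund by 54, which costs Yuki their own share of that drop: 0.43 × 54 = 23.22.
Net gain = 54 − 23.22 = 30.78. The private return per contributed unit (0.43) is below 1, so free-riding is indeed the best response regardless of what the others do.

30.78 million dollars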